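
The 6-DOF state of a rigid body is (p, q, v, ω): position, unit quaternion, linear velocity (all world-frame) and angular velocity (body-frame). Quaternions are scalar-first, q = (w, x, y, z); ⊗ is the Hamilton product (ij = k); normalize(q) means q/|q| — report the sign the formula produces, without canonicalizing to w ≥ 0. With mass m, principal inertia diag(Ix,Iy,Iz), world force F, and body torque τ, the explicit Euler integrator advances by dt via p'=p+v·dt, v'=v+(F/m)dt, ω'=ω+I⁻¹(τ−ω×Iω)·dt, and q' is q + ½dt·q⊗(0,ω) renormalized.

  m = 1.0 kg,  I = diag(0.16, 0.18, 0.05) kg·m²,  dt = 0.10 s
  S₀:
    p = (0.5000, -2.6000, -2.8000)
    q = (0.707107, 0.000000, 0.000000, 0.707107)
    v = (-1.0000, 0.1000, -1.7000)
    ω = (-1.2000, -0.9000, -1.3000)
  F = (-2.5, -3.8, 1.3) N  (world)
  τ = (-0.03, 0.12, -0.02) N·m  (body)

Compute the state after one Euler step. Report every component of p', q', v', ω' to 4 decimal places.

precession coupling ω×(Iω) = (-0.1521, 0.1716, 0.0216)
α = I⁻¹(τ − ω×Iω) = (0.7631, -0.2867, -0.8320)
new body rate ω' = (-1.1237, -0.9287, -1.3832)
2q̇ = q⊗(0,ω) = (0.9192391, -0.2121321, -1.4849247, -0.9192391)
updated quaternion q' = (0.7494, -0.0106, -0.0739, 0.6579)
p + v·dt = (0.4000, -2.5900, -2.9700)
v + (F/m)dt = (-1.2500, -0.2800, -1.5700)

p' = (0.4000, -2.5900, -2.9700)
q' = (0.7494, -0.0106, -0.0739, 0.6579)
v' = (-1.2500, -0.2800, -1.5700)
ω' = (-1.1237, -0.9287, -1.3832)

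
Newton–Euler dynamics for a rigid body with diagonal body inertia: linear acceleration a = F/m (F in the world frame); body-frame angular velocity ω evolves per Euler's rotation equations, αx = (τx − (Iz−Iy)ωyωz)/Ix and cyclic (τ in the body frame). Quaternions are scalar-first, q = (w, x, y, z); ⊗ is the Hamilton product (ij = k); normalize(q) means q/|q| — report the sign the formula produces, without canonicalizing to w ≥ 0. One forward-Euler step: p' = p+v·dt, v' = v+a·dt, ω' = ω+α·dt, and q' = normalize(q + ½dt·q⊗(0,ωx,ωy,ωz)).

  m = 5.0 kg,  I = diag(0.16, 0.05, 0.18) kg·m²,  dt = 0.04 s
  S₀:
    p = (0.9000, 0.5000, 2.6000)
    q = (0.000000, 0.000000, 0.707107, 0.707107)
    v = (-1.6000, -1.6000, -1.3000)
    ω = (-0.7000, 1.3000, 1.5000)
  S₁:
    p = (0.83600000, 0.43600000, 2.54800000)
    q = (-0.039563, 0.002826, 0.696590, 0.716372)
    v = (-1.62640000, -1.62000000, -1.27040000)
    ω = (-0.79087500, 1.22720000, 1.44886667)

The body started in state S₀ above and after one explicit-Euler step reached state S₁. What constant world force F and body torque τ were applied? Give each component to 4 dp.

Δv = v₁−v₀ = (-0.02640000, -0.02000000, 0.02960000)
F = m·Δv/dt = (-3.3000, -2.5000, 3.7000)
Δω = ω₁−ω₀ = (-0.09087500, -0.07280000, -0.05113333)
ω₀×(Iω₀) = (0.2535, 0.0210, 0.1001)
applied torque τ = (-0.1100, -0.0700, -0.1300)

F = (-3.3000, -2.5000, 3.7000)
τ = (-0.1100, -0.0700, -0.1300)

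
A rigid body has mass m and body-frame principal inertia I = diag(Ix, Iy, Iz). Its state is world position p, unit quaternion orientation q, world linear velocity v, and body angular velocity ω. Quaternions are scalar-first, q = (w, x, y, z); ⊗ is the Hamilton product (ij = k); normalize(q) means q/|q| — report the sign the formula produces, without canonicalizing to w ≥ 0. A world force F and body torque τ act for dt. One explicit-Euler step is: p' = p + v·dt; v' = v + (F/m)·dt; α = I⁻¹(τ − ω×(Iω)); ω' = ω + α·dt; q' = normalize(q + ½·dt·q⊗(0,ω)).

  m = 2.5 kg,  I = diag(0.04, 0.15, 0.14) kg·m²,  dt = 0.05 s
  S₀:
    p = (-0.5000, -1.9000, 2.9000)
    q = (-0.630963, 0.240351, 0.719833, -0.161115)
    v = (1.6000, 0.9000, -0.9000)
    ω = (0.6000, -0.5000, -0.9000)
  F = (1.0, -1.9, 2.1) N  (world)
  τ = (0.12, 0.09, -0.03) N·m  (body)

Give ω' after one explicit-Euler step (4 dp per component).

ω' = (0.7556, -0.4880, -0.8989)

ω×(Iω) gyroscopic = (-0.0045, 0.0540, -0.0330)
angular accel α = (3.1125, 0.2400, 0.0214)
ω + α·dt = (0.7556, -0.4880, -0.8989)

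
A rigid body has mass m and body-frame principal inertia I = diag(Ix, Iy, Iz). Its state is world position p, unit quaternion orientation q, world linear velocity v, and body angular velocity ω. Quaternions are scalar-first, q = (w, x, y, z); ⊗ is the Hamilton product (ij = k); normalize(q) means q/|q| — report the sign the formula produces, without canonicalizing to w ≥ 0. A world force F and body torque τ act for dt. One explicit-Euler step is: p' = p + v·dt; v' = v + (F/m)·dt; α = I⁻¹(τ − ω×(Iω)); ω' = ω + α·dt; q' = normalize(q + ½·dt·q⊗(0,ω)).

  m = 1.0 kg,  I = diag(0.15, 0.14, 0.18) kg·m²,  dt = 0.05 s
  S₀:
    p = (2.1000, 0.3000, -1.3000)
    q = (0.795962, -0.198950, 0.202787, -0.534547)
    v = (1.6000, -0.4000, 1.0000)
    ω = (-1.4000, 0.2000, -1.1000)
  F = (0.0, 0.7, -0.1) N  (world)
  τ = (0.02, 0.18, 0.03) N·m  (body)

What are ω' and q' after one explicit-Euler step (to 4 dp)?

ω' = (-1.3904, 0.2808, -1.0924)
q' = (0.7725, -0.2295, 0.2198, -0.5498)

α = I⁻¹(τ − ω×Iω) = (0.1920, 1.6157, 0.1511)
new body rate ω' = (-1.3904, 0.2808, -1.0924)
q⊗(0,ω) = (-0.9070891, -1.2305031, 0.6887132, -0.6314464)
updated quaternion q' = (0.7725, -0.2295, 0.2198, -0.5498)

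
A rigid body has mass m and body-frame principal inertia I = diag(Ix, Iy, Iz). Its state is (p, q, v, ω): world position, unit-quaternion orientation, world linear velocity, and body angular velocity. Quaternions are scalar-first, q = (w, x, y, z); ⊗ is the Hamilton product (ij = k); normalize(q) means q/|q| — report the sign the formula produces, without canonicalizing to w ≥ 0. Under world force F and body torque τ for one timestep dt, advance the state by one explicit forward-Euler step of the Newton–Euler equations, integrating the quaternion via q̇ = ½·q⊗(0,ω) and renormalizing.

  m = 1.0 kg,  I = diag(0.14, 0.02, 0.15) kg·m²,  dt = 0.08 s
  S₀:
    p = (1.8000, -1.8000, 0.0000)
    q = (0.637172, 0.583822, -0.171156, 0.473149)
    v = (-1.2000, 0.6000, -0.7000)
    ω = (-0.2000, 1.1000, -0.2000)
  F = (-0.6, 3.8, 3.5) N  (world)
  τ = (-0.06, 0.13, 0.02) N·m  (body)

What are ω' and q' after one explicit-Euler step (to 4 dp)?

(τ − ω×Iω)/I = (-0.2243, 6.5200, -0.0427)
new body rate ω' = (-0.2179, 1.6216, -0.2034)
2q̇ = q⊗(0,ω) = (0.3996658, -0.6136671, 0.7230238, 0.4805386)
updated quaternion q' = (0.6525, 0.5587, -0.1421, 0.4919)

ω' = (-0.2179, 1.6216, -0.2034)
q' = (0.6525, 0.5587, -0.1421, 0.4919)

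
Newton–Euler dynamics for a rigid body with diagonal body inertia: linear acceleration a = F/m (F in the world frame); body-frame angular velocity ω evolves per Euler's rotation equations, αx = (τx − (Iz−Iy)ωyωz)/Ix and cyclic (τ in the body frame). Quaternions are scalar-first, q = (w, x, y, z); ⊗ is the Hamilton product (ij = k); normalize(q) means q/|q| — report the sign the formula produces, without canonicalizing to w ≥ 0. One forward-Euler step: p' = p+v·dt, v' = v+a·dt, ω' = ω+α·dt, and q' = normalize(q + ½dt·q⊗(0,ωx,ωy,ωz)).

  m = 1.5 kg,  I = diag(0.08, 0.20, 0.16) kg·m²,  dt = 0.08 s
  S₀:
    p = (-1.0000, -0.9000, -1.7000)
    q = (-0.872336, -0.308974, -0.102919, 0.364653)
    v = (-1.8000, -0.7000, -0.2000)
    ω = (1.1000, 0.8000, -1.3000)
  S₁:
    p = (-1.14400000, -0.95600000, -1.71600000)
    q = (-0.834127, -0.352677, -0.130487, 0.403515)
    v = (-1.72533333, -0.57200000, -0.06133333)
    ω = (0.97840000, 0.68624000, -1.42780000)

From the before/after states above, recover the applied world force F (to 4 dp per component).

Δv = v₁−v₀ = (0.07466667, 0.12800000, 0.13866667)
applied force F = (1.4000, 2.4000, 2.6000)

F = (1.4000, 2.4000, 2.6000)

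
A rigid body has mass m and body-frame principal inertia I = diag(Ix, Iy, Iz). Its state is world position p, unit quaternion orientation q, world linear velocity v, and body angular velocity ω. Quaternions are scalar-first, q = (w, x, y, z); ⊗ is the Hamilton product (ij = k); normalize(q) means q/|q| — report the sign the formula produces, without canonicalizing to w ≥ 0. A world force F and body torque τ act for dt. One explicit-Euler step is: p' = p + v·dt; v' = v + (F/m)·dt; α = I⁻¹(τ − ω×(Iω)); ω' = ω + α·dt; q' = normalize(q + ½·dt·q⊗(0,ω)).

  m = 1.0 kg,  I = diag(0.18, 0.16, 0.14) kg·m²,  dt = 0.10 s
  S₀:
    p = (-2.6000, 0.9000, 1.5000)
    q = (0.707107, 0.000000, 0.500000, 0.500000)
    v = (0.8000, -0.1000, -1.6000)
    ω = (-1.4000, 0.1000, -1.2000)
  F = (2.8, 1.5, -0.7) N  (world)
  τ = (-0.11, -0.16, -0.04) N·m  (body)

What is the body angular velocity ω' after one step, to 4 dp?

precession coupling ω×(Iω) = (0.0024, 0.0672, 0.0028)
(τ − ω×Iω)/I = (-0.6244, -1.4200, -0.3057)
new body rate ω' = (-1.4624, -0.0420, -1.2306)

ω' = (-1.4624, -0.0420, -1.2306)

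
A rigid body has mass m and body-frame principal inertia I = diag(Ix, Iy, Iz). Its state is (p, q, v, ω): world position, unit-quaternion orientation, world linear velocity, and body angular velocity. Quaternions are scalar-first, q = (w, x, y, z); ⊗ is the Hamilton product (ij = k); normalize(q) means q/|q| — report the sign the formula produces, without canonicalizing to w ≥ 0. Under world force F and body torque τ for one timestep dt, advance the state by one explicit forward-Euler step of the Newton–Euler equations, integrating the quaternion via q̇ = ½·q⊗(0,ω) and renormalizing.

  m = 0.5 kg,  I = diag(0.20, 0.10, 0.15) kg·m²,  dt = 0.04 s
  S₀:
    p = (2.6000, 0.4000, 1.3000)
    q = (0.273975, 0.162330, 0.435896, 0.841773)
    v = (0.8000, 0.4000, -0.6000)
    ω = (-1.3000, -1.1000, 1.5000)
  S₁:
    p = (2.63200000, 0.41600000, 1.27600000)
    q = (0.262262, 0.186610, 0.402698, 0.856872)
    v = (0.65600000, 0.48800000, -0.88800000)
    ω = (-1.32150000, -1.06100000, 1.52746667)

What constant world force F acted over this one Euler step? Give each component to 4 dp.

velocity change Δv = (-0.14400000, 0.08800000, -0.28800000)
m·(v₁−v₀)/dt = (-1.8000, 1.1000, -3.6000)

F = (-1.8000, 1.1000, -3.6000)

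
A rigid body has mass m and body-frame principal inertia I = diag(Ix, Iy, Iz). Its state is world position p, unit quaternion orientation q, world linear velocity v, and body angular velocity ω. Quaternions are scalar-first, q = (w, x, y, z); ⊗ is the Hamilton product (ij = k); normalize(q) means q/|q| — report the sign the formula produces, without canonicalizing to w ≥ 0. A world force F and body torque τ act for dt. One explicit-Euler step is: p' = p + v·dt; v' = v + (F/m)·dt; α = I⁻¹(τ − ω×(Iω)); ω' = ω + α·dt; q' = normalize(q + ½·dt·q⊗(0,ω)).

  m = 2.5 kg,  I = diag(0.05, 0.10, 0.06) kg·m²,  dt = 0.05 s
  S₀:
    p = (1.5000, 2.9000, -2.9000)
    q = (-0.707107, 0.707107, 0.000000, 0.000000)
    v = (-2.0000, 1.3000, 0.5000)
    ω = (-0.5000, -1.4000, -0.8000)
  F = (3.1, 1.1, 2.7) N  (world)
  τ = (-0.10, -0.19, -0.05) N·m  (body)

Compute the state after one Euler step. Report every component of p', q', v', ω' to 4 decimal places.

p' = (1.4000, 2.9650, -2.8750)
q' = (-0.6976, 0.7153, 0.0389, -0.0106)
v' = (-1.9380, 1.3220, 0.5540)
ω' = (-0.5552, -1.4930, -0.8708)

a = (1.2400, 0.4400, 1.0800)
p + v·dt = (1.4000, 2.9650, -2.8750)
new velocity v' = (-1.9380, 1.3220, 0.5540)
α = I⁻¹(τ − ω×Iω) = (-1.1040, -1.8600, -1.4167)
ω + α·dt = (-0.5552, -1.4930, -0.8708)
2q̇ = q⊗(0,ω) = (0.3535535, 0.3535535, 1.5556354, -0.4242642)
updated quaternion q' = (-0.6976, 0.7153, 0.0389, -0.0106)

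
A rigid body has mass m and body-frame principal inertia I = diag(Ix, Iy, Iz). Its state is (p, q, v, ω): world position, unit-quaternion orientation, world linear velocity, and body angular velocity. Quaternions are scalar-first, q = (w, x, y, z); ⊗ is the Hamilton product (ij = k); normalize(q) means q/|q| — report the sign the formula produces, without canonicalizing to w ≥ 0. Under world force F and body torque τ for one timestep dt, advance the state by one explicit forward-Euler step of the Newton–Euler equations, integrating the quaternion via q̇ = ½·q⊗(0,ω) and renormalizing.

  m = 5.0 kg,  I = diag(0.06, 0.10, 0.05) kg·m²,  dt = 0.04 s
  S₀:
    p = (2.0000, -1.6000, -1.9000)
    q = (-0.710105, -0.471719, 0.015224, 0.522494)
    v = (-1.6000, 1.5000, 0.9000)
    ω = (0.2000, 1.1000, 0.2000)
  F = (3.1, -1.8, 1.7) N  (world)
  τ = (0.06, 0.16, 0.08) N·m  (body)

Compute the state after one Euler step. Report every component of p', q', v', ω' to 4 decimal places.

p' = (1.9360, -1.5400, -1.8640)
q' = (-0.7105, -0.4859, 0.0036, 0.5091)
v' = (-1.5752, 1.4856, 0.9136)
ω' = (0.2473, 1.1638, 0.2570)

gyro term ω×Iω = (-0.0110, 0.0004, 0.0088)
angular accel α = (1.1833, 1.5960, 1.4240)
ω' = ω + α·dt = (0.2473, 1.1638, 0.2570)
q⊗(0,ω) = (-0.0269014, -0.7137196, -0.5822729, -0.6639567)
q' = normalize(q + ½dt·q⊗(0,ω)) = (-0.7105, -0.4859, 0.0036, 0.5091)
p' = p + v·dt = (1.9360, -1.5400, -1.8640)
v + (F/m)dt = (-1.5752, 1.4856, 0.9136)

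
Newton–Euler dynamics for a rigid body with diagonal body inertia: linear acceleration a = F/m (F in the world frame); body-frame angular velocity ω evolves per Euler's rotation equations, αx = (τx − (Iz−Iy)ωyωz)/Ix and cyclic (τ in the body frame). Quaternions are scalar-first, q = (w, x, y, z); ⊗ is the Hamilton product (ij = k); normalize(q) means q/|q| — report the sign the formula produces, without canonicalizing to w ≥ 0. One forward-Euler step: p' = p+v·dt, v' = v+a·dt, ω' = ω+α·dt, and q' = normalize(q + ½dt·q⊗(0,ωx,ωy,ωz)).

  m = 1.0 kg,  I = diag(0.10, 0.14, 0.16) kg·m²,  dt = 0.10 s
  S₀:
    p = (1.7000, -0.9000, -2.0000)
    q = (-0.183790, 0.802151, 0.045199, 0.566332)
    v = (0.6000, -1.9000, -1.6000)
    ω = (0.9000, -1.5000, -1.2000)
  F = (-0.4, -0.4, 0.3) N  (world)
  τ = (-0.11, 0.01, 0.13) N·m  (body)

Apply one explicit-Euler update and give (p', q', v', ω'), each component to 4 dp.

p' = (1.7600, -1.0900, -2.1600)
q' = (-0.1815, 0.8290, 0.1319, 0.5123)
v' = (0.5600, -1.9400, -1.5700)
ω' = (0.7540, -1.5391, -1.0850)

(τ − ω×Iω)/I = (-1.4600, -0.3914, 1.1500)
ω' = ω + α·dt = (0.7540, -1.5391, -1.0850)
Hamilton product q⊗(0,ω) = (0.0254610, 0.6298482, 1.7479650, -1.0233576)
updated quaternion q' = (-0.1815, 0.8290, 0.1319, 0.5123)
a = F/m = (-0.4000, -0.4000, 0.3000)
new position p' = (1.7600, -1.0900, -2.1600)
new velocity v' = (0.5600, -1.9400, -1.5700)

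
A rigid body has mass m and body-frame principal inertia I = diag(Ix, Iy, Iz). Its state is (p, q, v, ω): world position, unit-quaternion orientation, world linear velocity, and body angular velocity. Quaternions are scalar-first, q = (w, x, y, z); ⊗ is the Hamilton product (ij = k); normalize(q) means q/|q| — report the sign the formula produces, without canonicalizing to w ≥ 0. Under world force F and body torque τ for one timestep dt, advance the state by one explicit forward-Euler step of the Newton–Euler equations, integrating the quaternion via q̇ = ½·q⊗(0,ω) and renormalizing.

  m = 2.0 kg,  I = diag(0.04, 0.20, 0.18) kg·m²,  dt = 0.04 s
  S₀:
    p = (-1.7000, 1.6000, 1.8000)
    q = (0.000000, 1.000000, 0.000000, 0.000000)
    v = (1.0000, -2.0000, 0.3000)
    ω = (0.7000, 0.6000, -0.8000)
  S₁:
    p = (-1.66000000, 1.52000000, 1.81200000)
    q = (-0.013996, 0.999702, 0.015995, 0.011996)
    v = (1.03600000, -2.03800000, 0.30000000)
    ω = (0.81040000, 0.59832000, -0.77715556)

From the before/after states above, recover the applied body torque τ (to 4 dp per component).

τ = (0.1200, 0.0700, 0.1700)

ω₁ − ω₀ = (0.11040000, -0.00168000, 0.02284444)
gyro term ω₀×Iω₀ = (0.0096, 0.0784, 0.0672)
applied torque τ = (0.1200, 0.0700, 0.1700)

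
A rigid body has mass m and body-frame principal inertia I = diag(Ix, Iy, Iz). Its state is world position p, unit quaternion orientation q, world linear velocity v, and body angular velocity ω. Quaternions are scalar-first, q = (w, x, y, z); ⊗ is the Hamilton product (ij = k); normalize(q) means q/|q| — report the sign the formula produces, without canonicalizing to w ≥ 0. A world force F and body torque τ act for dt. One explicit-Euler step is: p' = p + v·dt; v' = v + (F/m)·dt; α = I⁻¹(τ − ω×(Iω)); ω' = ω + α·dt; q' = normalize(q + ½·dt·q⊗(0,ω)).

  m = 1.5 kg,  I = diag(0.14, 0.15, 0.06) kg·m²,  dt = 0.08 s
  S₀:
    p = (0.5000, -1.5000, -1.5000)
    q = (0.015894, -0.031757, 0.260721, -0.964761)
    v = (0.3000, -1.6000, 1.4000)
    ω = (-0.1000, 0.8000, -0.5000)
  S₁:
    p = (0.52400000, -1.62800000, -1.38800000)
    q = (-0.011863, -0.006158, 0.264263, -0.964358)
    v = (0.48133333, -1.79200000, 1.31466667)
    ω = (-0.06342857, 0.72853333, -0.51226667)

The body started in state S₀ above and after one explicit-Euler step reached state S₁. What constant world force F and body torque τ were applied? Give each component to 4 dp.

F = (3.4000, -3.6000, -1.6000)
τ = (0.1000, -0.1300, -0.0100)

rate change Δω = (0.03657143, -0.07146667, -0.01226667)
applied torque τ = (0.1000, -0.1300, -0.0100)
Δv = v₁−v₀ = (0.18133333, -0.19200000, -0.08533333)
m·(v₁−v₀)/dt = (3.4000, -3.6000, -1.6000)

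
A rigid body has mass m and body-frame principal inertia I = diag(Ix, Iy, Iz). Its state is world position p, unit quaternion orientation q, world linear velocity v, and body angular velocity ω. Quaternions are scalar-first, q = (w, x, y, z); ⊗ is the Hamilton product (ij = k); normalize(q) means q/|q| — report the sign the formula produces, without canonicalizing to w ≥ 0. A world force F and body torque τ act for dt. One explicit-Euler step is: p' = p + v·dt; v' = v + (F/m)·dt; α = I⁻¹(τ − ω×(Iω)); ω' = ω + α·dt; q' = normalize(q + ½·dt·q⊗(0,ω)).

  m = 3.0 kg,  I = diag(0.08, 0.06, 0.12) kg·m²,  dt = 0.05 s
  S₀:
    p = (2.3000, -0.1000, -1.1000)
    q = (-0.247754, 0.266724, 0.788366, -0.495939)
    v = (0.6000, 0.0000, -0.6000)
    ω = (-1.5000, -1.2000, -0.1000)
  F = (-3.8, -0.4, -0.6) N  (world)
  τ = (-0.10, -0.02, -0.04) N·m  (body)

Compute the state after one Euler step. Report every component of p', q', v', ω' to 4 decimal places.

gyro term ω×Iω = (0.0072, -0.0060, -0.0360)
(τ − ω×Iω)/I = (-1.3400, -0.2333, -0.0333)
new body rate ω' = (-1.5670, -1.2117, -0.1017)
2q̇ = q⊗(0,ω) = (1.2965313, -0.3023324, 1.0678857, 0.8872556)
updated quaternion q' = (-0.2151, 0.2589, 0.8141, -0.4732)
a = (-1.2667, -0.1333, -0.2000)
p' = p + v·dt = (2.3300, -0.1000, -1.1300)
new velocity v' = (0.5367, -0.0067, -0.6100)

p' = (2.3300, -0.1000, -1.1300)
q' = (-0.2151, 0.2589, 0.8141, -0.4732)
v' = (0.5367, -0.0067, -0.6100)
ω' = (-1.5670, -1.2117, -0.1017)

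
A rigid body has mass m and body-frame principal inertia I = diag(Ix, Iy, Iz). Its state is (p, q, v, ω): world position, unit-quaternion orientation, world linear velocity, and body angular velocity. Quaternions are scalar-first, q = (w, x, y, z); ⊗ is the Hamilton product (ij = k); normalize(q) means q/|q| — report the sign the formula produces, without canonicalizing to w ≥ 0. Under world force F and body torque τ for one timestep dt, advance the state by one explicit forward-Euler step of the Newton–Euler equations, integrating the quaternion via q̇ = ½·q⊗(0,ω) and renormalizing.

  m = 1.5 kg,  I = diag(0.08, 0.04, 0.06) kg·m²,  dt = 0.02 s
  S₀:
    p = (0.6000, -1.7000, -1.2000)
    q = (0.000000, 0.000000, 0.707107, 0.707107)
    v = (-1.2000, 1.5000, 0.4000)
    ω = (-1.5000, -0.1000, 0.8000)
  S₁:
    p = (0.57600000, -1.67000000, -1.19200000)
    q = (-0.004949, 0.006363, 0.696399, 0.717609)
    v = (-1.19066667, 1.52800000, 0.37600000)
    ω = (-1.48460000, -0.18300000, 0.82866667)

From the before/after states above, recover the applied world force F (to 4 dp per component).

F = (0.7000, 2.1000, -1.8000)

velocity change Δv = (0.00933333, 0.02800000, -0.02400000)
F = m·Δv/dt = (0.7000, 2.1000, -1.8000)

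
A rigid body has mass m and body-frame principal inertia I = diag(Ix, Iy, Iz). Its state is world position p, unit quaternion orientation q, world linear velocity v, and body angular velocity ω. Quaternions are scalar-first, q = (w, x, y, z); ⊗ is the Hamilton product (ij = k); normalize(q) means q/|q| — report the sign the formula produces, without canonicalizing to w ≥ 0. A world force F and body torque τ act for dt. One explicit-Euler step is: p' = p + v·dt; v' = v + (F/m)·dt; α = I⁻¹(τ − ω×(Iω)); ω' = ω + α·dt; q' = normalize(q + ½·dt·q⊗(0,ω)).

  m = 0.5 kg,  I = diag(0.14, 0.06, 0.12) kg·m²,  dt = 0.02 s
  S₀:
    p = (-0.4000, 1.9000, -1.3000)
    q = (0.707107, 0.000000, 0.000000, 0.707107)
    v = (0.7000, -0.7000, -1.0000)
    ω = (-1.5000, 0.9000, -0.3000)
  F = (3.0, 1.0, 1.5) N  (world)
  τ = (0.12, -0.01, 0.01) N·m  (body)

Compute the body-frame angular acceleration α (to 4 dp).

gyro term ω×Iω = (-0.0162, 0.0090, 0.1080)
α = I⁻¹(τ − ω×Iω) = (0.9729, -0.3167, -0.8167)

α = (0.9729, -0.3167, -0.8167)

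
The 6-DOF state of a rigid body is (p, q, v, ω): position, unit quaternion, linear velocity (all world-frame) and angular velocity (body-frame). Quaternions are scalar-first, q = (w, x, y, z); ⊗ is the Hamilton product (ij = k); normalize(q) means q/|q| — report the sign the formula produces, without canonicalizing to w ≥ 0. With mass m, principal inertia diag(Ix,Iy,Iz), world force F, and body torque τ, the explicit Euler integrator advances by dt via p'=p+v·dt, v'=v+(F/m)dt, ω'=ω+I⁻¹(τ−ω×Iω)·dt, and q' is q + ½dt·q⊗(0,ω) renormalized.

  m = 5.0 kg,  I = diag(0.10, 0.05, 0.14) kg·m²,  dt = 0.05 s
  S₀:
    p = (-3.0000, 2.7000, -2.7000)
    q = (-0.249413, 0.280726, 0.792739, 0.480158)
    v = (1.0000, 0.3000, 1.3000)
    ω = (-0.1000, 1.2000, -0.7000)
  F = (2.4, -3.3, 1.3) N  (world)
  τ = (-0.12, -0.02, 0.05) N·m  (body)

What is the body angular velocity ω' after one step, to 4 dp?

(τ − ω×Iω)/I = (-0.4440, -0.3440, 0.3143)
new body rate ω' = (-0.1222, 1.1828, -0.6843)

ω' = (-0.1222, 1.1828, -0.6843)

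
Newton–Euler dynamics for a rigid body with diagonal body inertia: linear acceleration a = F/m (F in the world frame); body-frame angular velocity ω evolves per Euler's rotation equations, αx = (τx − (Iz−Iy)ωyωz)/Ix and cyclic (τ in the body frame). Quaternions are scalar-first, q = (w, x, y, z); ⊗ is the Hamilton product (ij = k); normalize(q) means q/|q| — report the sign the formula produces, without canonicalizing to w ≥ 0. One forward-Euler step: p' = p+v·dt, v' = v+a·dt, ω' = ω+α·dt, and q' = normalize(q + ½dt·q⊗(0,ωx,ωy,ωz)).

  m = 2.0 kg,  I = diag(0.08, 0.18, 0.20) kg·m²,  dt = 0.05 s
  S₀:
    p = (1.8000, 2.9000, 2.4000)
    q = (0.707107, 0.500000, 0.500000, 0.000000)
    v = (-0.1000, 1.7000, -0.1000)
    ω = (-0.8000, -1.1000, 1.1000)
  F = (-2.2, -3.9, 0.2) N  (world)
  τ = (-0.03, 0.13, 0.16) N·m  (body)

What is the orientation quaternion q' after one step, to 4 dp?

q' = (0.7302, 0.4991, 0.4664, 0.0157)

q⊗(0,ω) = (0.9500000, -0.0156856, -1.3278177, 0.6278177)
updated quaternion q' = (0.7302, 0.4991, 0.4664, 0.0157)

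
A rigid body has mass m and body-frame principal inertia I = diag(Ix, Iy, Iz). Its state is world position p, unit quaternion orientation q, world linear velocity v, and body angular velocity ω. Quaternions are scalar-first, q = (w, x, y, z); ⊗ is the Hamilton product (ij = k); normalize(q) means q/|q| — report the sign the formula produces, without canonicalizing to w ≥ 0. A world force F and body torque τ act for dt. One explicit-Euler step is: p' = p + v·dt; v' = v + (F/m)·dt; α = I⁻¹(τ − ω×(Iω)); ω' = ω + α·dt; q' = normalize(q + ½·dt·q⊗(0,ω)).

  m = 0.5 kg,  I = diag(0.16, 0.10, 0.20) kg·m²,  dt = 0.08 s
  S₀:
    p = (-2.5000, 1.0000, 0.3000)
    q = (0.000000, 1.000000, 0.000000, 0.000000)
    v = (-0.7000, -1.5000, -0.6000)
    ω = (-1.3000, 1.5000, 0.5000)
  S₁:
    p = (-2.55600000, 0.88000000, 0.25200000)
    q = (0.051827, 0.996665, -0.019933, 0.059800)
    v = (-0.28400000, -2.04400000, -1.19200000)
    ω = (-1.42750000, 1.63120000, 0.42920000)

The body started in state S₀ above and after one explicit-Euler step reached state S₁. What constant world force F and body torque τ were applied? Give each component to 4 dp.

velocity change Δv = (0.41600000, -0.54400000, -0.59200000)
F = m·Δv/dt = (2.6000, -3.4000, -3.7000)
rate change Δω = (-0.12750000, 0.13120000, -0.07080000)
precession coupling = (0.0750, 0.0260, 0.1170)
I·α + gyro = (-0.1800, 0.1900, -0.0600)

F = (2.6000, -3.4000, -3.7000)
τ = (-0.1800, 0.1900, -0.0600)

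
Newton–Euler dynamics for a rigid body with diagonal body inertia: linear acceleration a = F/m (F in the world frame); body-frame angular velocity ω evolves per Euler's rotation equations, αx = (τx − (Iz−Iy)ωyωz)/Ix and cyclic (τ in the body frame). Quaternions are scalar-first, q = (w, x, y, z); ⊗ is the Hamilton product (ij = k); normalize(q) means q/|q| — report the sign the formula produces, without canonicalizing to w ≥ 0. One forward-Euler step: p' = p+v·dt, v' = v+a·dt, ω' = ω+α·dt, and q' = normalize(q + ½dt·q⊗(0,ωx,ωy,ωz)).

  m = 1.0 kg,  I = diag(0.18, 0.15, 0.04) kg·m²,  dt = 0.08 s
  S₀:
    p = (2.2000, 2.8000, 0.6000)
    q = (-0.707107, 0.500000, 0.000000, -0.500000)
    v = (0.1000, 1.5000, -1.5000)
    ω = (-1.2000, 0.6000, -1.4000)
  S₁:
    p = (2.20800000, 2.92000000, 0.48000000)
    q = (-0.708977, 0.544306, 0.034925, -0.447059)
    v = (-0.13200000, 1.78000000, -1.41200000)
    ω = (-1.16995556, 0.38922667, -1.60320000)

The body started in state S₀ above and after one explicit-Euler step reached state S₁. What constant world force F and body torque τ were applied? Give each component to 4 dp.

rate change Δω = (0.03004444, -0.21077333, -0.20320000)
applied torque τ = (0.1600, -0.1600, -0.0800)
velocity change Δv = (-0.23200000, 0.28000000, 0.08800000)
m·(v₁−v₀)/dt = (-2.9000, 3.5000, 1.1000)

F = (-2.9000, 3.5000, 1.1000)
τ = (0.1600, -0.1600, -0.0800)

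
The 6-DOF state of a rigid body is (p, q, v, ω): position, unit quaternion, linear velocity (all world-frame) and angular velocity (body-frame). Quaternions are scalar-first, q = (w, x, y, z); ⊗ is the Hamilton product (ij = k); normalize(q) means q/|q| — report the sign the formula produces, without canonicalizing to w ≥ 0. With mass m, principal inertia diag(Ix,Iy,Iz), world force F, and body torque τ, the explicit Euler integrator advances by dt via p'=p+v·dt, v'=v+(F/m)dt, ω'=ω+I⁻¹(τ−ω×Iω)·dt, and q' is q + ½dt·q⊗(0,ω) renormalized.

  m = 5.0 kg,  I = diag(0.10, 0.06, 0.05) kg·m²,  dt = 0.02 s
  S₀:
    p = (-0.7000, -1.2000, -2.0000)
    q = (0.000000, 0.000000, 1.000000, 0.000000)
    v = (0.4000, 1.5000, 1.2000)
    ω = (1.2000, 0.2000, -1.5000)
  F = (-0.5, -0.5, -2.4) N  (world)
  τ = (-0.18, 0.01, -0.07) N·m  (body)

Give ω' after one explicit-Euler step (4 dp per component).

gyro term ω×Iω = (0.0030, -0.0900, -0.0096)
(τ − ω×Iω)/I = (-1.8300, 1.6667, -1.2080)
ω + α·dt = (1.1634, 0.2333, -1.5242)

ω' = (1.1634, 0.2333, -1.5242)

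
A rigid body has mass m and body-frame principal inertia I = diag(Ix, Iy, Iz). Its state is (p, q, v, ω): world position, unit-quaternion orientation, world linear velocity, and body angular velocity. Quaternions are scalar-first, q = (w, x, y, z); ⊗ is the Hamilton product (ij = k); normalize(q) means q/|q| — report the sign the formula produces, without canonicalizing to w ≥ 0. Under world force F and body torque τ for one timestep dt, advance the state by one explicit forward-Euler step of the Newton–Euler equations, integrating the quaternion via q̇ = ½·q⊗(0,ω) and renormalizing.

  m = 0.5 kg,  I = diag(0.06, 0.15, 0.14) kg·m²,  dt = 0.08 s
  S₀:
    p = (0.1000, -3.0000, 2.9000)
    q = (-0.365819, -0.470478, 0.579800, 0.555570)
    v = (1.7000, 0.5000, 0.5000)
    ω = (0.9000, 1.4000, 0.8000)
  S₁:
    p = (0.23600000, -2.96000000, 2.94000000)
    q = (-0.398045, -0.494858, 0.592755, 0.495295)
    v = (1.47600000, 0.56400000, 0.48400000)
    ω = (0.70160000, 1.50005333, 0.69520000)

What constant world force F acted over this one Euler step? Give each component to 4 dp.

velocity change Δv = (-0.22400000, 0.06400000, -0.01600000)
applied force F = (-1.4000, 0.4000, -0.1000)

F = (-1.4000, 0.4000, -0.1000)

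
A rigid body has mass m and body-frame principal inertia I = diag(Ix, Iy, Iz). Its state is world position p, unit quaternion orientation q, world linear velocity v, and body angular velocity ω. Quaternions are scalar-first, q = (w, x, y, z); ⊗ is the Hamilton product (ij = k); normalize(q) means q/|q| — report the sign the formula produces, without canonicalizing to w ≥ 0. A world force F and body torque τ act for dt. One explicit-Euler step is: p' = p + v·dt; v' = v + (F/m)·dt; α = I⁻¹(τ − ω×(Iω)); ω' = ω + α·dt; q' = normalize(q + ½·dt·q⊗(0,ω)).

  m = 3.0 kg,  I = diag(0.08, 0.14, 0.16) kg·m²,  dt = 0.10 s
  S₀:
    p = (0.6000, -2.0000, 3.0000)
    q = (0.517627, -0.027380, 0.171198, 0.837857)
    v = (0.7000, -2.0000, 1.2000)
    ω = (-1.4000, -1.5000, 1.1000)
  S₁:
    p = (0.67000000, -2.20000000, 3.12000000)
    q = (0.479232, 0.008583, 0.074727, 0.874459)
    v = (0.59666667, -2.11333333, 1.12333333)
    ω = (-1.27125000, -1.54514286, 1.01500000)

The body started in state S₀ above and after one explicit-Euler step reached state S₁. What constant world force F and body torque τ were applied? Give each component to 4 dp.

Δω = ω₁−ω₀ = (0.12875000, -0.04514286, -0.08500000)
τ = I·(Δω/dt) + ω₀×(Iω₀) = (0.0700, 0.0600, -0.0100)
Δv = v₁−v₀ = (-0.10333333, -0.11333333, -0.07666667)
applied force F = (-3.1000, -3.4000, -2.3000)

F = (-3.1000, -3.4000, -2.3000)
τ = (0.0700, 0.0600, -0.0100)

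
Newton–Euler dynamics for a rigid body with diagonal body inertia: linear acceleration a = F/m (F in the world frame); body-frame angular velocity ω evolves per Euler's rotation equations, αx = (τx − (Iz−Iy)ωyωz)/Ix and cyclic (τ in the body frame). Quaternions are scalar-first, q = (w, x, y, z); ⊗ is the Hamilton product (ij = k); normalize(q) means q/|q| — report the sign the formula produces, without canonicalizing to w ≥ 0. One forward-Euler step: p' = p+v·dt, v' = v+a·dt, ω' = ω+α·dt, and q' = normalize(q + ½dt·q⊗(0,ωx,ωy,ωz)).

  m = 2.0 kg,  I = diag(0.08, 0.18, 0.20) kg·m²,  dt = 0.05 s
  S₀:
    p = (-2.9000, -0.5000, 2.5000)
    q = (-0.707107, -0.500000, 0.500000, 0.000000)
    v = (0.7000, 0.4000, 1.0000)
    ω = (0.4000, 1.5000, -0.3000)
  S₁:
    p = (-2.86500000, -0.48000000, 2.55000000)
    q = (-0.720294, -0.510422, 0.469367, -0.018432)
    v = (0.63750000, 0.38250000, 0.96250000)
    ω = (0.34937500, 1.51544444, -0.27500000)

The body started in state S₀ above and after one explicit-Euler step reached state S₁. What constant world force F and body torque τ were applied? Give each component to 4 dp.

Δv = v₁−v₀ = (-0.06250000, -0.01750000, -0.03750000)
applied force F = (-2.5000, -0.7000, -1.5000)
rate change Δω = (-0.05062500, 0.01544444, 0.02500000)
precession coupling = (-0.0090, 0.0144, 0.0600)
τ = I·(Δω/dt) + ω₀×(Iω₀) = (-0.0900, 0.0700, 0.1600)

F = (-2.5000, -0.7000, -1.5000)
τ = (-0.0900, 0.0700, 0.1600)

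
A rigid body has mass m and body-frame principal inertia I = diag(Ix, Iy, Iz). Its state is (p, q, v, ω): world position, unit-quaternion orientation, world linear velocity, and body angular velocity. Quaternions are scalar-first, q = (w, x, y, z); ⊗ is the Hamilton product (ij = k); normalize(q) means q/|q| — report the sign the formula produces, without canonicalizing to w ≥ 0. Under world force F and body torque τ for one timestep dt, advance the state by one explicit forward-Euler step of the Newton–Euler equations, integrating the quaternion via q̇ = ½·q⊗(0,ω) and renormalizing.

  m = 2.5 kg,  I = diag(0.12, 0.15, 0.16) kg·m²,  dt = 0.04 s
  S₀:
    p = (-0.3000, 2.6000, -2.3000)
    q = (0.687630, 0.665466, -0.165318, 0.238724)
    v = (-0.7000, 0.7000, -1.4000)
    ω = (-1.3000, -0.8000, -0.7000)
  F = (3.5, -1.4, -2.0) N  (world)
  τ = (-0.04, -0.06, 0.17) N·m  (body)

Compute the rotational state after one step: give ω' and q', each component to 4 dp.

gyro term ω×Iω = (0.0056, -0.0364, 0.0312)
α = I⁻¹(τ − ω×Iω) = (-0.3800, -0.1573, 0.8675)
ω' = ω + α·dt = (-1.3152, -0.8063, -0.6653)
q⊗(0,ω) = (0.8999582, -0.5872172, -0.3946190, -1.2286272)
q + ½dt·q⊗(0,ω), renormalized = (0.7052, 0.6534, -0.1731, 0.2140)

ω' = (-1.3152, -0.8063, -0.6653)
q' = (0.7052, 0.6534, -0.1731, 0.2140)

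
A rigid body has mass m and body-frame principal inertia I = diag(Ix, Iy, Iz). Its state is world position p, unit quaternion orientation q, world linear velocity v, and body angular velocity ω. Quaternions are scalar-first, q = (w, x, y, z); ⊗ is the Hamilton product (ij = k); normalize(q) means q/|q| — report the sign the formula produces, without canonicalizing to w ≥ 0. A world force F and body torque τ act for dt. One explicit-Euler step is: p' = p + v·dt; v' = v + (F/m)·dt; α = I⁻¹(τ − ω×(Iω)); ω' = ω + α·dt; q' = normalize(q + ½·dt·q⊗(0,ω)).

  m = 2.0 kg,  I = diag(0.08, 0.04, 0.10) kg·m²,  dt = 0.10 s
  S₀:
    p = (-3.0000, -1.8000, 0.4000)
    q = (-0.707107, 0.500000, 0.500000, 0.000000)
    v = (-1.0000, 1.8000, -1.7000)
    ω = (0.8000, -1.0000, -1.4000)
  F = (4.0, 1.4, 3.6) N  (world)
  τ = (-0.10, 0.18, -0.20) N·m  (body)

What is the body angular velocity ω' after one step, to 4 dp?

ω' = (0.5700, -0.6060, -1.6320)

α = I⁻¹(τ − ω×Iω) = (-2.3000, 3.9400, -2.3200)
new body rate ω' = (0.5700, -0.6060, -1.6320)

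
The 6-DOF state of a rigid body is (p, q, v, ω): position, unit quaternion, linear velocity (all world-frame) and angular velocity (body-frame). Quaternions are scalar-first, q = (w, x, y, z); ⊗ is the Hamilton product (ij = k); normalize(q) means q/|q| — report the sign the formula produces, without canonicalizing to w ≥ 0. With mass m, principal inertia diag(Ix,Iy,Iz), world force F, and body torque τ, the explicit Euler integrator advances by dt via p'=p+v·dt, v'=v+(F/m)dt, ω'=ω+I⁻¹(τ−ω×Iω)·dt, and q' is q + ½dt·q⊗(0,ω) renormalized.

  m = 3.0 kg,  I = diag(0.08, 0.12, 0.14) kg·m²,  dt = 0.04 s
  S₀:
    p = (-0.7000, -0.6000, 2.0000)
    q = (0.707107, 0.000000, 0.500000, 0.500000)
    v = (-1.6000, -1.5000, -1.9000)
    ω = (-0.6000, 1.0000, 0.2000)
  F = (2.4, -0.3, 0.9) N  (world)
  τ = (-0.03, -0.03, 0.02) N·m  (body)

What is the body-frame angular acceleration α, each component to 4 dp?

α = (-0.4250, -0.3100, 0.3143)

gyro term ω×Iω = (0.0040, 0.0072, -0.0240)
angular accel α = (-0.4250, -0.3100, 0.3143)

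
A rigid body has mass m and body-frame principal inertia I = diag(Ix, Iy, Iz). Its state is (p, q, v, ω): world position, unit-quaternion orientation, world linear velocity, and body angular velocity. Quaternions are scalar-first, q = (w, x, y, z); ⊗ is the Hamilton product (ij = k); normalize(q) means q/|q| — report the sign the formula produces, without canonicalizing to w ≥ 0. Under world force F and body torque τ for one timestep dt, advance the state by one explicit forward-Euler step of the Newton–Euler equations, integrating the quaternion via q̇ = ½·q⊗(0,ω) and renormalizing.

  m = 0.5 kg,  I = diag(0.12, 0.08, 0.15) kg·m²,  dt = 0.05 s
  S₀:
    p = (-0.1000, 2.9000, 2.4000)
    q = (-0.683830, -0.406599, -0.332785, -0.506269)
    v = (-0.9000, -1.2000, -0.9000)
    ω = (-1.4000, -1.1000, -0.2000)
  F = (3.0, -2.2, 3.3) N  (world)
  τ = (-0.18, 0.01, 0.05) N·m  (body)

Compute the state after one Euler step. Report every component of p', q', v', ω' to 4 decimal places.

p' = (-0.1450, 2.8400, 2.3550)
q' = (-0.7090, -0.3945, -0.2980, -0.5028)
v' = (-0.6000, -1.4200, -0.5700)
ω' = (-1.4814, -1.0885, -0.1628)

a = F/m = (6.0000, -4.4000, 6.6000)
new position p' = (-0.1450, 2.8400, 2.3550)
v + (F/m)dt = (-0.6000, -1.4200, -0.5700)
gyro term ω×Iω = (0.0154, -0.0084, -0.0616)
angular accel α = (-1.6283, 0.2300, 0.7440)
ω + α·dt = (-1.4814, -1.0885, -0.1628)
Hamilton product q⊗(0,ω) = (-1.0365559, 0.4670231, 1.3796698, 0.1181259)
updated quaternion q' = (-0.7090, -0.3945, -0.2980, -0.5028)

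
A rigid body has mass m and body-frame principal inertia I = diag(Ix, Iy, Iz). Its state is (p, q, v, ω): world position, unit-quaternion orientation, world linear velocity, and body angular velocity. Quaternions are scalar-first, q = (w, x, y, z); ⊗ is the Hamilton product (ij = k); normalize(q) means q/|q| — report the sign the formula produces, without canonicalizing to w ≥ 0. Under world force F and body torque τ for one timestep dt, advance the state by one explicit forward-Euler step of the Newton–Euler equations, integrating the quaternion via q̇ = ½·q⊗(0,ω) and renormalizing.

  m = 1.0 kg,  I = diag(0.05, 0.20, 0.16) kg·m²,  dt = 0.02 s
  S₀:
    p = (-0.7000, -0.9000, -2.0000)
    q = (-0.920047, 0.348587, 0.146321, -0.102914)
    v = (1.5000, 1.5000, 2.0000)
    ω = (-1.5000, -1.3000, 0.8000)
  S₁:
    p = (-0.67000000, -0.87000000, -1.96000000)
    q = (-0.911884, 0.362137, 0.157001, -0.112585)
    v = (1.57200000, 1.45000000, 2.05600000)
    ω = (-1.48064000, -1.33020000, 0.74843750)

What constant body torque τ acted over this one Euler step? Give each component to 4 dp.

τ = (0.0900, -0.1700, -0.1200)

rate change Δω = (0.01936000, -0.03020000, -0.05156250)
precession coupling = (0.0416, 0.1320, 0.2925)
τ = I·(Δω/dt) + ω₀×(Iω₀) = (0.0900, -0.1700, -0.1200)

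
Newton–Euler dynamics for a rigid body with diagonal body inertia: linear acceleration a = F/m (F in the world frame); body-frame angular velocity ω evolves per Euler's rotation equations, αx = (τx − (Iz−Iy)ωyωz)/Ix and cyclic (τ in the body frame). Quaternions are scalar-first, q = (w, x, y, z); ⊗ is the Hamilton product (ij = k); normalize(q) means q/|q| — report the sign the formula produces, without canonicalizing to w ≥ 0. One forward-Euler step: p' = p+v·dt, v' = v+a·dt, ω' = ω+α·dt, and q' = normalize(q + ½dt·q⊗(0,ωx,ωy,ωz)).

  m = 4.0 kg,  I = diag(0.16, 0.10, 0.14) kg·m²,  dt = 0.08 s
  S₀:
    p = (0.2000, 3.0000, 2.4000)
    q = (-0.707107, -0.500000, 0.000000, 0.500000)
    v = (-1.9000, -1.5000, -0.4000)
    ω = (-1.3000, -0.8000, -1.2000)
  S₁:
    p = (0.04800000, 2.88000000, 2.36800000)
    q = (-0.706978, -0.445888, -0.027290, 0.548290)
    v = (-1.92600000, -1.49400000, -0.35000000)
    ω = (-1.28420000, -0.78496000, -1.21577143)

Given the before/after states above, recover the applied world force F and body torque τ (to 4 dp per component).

F = (-1.3000, 0.3000, 2.5000)
τ = (0.0700, 0.0500, -0.0900)

ω₁ − ω₀ = (0.01580000, 0.01504000, -0.01577143)
ω₀×(Iω₀) = (0.0384, 0.0312, -0.0624)
applied torque τ = (0.0700, 0.0500, -0.0900)
Δv = v₁−v₀ = (-0.02600000, 0.00600000, 0.05000000)
F = m·Δv/dt = (-1.3000, 0.3000, 2.5000)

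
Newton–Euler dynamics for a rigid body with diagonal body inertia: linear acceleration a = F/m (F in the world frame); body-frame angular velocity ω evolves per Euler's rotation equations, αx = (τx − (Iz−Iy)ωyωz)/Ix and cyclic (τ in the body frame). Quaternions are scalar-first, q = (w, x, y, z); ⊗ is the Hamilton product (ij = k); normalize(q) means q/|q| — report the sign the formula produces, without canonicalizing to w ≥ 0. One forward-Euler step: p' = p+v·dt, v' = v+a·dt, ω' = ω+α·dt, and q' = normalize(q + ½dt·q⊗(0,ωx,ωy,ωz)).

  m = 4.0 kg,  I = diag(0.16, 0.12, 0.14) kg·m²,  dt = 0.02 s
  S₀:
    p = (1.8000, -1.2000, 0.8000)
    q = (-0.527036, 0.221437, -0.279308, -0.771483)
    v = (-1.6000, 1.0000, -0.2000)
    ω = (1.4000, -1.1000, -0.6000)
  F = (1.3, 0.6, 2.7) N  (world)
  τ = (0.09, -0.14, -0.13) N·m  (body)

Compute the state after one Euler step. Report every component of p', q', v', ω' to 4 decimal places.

p' = (1.7680, -1.1800, 0.7960)
q' = (-0.5377, 0.2072, -0.2829, -0.7667)
v' = (-1.5935, 1.0030, -0.1865)
ω' = (1.4096, -1.1205, -0.6274)

a = (0.3250, 0.1500, 0.6750)
p + v·dt = (1.7680, -1.1800, 0.7960)
new velocity v' = (-1.5935, 1.0030, -0.1865)
ω×(Iω) gyroscopic = (0.0132, -0.0168, 0.0616)
(τ − ω×Iω)/I = (0.4800, -1.0267, -1.3686)
ω + α·dt = (1.4096, -1.1205, -0.6274)
Hamilton product q⊗(0,ω) = (-1.0801404, -1.4188969, -0.3674744, 0.4636721)
q + ½dt·q⊗(0,ω), renormalized = (-0.5377, 0.2072, -0.2829, -0.7667)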